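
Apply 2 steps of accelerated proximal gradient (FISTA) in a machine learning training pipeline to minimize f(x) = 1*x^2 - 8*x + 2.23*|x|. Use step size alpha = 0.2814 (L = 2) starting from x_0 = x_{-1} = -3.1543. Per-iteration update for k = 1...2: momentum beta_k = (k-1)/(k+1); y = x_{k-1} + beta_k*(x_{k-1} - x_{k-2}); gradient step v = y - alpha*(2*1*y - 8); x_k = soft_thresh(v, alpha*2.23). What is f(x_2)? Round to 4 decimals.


FISTA on f(x) = 1*x^2 - 8*x + 2.23*|x|
L = 2, alpha = 0.2814
Iteration 1: beta = 0.0, y = -3.1543 + 0.0*(-3.1543 + 3.1543) = -3.1543
  grad(y) = -14.3086, v = y - alpha*grad = 0.8721
  prox(v) = soft_thresh(0.8721, 0.6275) = 0.2446
Iteration 2: beta = 0.3333, y = 0.2446 + 0.3333*(0.2446 + 3.1543) = 1.3776
  grad(y) = -5.2448, v = y - alpha*grad = 2.8535
  prox(v) = soft_thresh(2.8535, 0.6275) = 2.226
f(x_2) = 1*2.226^2 - 8*2.226 + 2.23*|2.226| = -7.8889


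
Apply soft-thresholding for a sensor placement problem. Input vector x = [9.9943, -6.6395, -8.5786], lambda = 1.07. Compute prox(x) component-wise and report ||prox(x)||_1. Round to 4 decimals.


Soft-thresholding with lambda = 1.07:
prox(9.9943) = sign(9.9943)*max(|9.9943| - 1.07, 0) = 8.9243
prox(-6.6395) = sign(-6.6395)*max(|-6.6395| - 1.07, 0) = -5.5695
prox(-8.5786) = sign(-8.5786)*max(|-8.5786| - 1.07, 0) = -7.5086
prox(x) = [8.9243, -5.5695, -7.5086]
||prox(x)||_1 = 8.9243 + 5.5695 + 7.5086 = 22.0024


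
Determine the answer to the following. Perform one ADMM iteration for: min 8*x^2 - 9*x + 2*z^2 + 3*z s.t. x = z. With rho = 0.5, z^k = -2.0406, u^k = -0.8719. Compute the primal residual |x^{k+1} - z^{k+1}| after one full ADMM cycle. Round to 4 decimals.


ADMM iteration with rho = 0.5, z^k = -2.0406, u^k = -0.8719
Step 1: x-update.
Minimize 8*x^2 - 9*x + (0.5/2)*(x + 2.0406 - 0.8719)^2
FOC: (2*8 + 0.5)*x = 9 + 0.5*(-2.0406 + 0.8719)
x^{k+1} = 0.51
Step 2: z-update.
Minimize 2*z^2 + 3*z + (0.5/2)*(0.51 - z - 0.8719)^2
FOC: (2*2 + 0.5)*z = -3 + 0.5*(0.51 - 0.8719)
z^{k+1} = -0.7069
Step 3: u-update.
u^{k+1} = -0.8719 + 0.51 + 0.7069 = 0.345
Step 4: Primal residual = |0.51 + 0.7069| = 1.2169


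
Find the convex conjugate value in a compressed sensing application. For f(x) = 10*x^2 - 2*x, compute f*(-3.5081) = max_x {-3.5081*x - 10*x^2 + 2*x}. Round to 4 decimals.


f*(y) = sup_x {y*x - a*x^2 - b*x} = sup_x {(y-b)*x - a*x^2}
FOC: (y - b) - 2a*x = 0 => x* = (y - b)/(2a)
x* = (-3.5081 + 2)/(2*10) = -0.0754
f*(-3.5081) = (y-b)^2/(4a) = (-3.5081 + 2)^2/(4*10)
= 2.2744/40 = 0.0569


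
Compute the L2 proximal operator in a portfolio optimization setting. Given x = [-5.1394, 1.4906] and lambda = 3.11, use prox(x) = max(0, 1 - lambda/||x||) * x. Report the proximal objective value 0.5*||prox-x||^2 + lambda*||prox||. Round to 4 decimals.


Step 1: Compute ||x||.
||x|| = 5.3512
Step 2: Compute scaling factor.
scale = max(0, 1 - 3.11/5.3512) = 0.4188
Step 3: prox(x) = [-2.1525, 0.6243]
||prox(x)|| = 2.2412
Step 4: Proximal objective.
0.5*||prox-x||^2 = 4.8361
lambda*||prox|| = 6.9701
Total = 11.8062


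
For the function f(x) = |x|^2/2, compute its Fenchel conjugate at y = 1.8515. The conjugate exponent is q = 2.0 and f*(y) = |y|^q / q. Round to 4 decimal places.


The conjugate exponent q satisfies 1/p + 1/q = 1.
p = 2, so q = 2/(2 - 1) = 2.0
|y|^q = 1.8515^2.0 = 3.4281
f*(1.8515) = 3.4281 / 2.0 = 1.714


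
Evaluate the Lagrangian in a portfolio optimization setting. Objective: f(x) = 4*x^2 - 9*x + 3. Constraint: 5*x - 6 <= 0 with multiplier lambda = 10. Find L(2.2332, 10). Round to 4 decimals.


Step 1: Evaluate f(x).
f(2.2332) = 4*2.2332^2 - 9*2.2332 + 3 = 2.8499
Step 2: Evaluate g(x).
g(2.2332) = 5*2.2332 - 6 = 5.166
Step 3: Compute Lagrangian.
L = 2.8499 + 10*5.166 = 54.5099


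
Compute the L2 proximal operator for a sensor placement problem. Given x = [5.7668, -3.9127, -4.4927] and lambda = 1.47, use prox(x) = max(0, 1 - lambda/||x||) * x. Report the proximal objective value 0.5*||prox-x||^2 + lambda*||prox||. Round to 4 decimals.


Step 1: Compute ||x||.
||x|| = 8.2915
Step 2: Compute scaling factor.
scale = max(0, 1 - 1.47/8.2915) = 0.8227
Step 3: prox(x) = [4.7444, -3.219, -3.6962]
||prox(x)|| = 6.8215
Step 4: Proximal objective.
0.5*||prox-x||^2 = 1.0805
lambda*||prox|| = 10.0276
Total = 11.1081


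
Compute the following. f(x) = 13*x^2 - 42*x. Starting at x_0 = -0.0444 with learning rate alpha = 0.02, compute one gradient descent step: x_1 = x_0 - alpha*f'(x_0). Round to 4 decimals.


We compute the gradient at x_0 and apply the update.
f'(x) = 26*x - 42
f'(-0.0444) = 26*-0.0444 - 42 = -43.1544
x_1 = -0.0444 - 0.02*-43.1544 = 0.8187


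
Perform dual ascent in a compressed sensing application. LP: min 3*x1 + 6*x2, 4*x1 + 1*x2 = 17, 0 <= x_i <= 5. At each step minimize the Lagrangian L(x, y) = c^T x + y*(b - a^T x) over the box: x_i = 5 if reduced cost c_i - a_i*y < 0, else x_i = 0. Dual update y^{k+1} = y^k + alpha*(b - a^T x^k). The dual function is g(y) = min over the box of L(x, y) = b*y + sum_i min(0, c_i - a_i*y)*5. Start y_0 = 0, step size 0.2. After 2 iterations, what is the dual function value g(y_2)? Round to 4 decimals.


Dual ascent for LP: min 3*x1 + 6*x2, 4*x1 + 1*x2 = 17, 0 <= x_i <= 5
Step 1: y^k = 0.0, reduced costs: (3.0, 6.0)
  x^k = (0.0, 0.0), subgradient = b - a^T x = 17.0
  y^{k+1} = 0.0 + 0.2*17.0 = 3.4
Step 2: y^k = 3.4, reduced costs: (-10.6, 2.6)
  x^k = (5.0, 0.0), subgradient = b - a^T x = -3.0
  y^{k+1} = 3.4 + 0.2*-3.0 = 2.8
Dual objective at y_2 = 2.8: reduced costs (-8.2, 3.2), box minimizer x = (5.0, 0.0)
g(y_2) = b*y + (c1 - a1*y)*x1 + (c2 - a2*y)*x2 = 17*2.8 + (-8.2)*5.0 + 3.2*0.0 = 47.6 - 41.0 + 0.0 = 6.6


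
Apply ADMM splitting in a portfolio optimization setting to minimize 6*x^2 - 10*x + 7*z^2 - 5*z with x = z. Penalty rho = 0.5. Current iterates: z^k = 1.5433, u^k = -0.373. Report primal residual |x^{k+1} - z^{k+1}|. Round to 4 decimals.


ADMM iteration with rho = 0.5, z^k = 1.5433, u^k = -0.373
Step 1: x-update.
Minimize 6*x^2 - 10*x + (0.5/2)*(x - 1.5433 - 0.373)^2
FOC: (2*6 + 0.5)*x = 10 + 0.5*(1.5433 + 0.373)
x^{k+1} = 0.8767
Step 2: z-update.
Minimize 7*z^2 - 5*z + (0.5/2)*(0.8767 - z - 0.373)^2
FOC: (2*7 + 0.5)*z = 5 + 0.5*(0.8767 - 0.373)
z^{k+1} = 0.3622
Step 3: u-update.
u^{k+1} = -0.373 + 0.8767 - 0.3622 = 0.1415
Step 4: Primal residual = |0.8767 - 0.3622| = 0.5145


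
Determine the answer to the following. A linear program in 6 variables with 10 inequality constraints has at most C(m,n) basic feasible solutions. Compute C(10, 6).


Each vertex corresponds to some choice of n active constraints out of m, so the number of vertices is at most C(m, n) = m! / (n!(m-n)!).
m = 10, n = 6
Numerator: 10 * 9 * 8 * 7 * 6 * 5
Denominator: 6! = 720
C(10, 6) = 210


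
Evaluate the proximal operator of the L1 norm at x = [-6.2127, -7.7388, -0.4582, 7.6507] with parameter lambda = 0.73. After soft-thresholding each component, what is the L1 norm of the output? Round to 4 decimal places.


Soft-thresholding with lambda = 0.73:
prox(-6.2127) = sign(-6.2127)*max(|-6.2127| - 0.73, 0) = -5.4827
prox(-7.7388) = sign(-7.7388)*max(|-7.7388| - 0.73, 0) = -7.0088
prox(-0.4582) = sign(-0.4582)*max(|-0.4582| - 0.73, 0) = 0.0
prox(7.6507) = sign(7.6507)*max(|7.6507| - 0.73, 0) = 6.9207
prox(x) = [-5.4827, -7.0088, 0.0, 6.9207]
||prox(x)||_1 = 5.4827 + 7.0088 + 0.0 + 6.9207 = 19.4122


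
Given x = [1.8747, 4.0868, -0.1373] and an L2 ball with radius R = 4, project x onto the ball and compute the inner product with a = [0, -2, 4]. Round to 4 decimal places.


Step 1: Compute ||x|| (intermediates to 6 decimals).
||x|| = sqrt(1.8747^2 + 4.0868^2 + (-0.1373)^2) = 4.498365
Step 2: Project.
Since ||x|| > R, scale = R/||x|| = 4/4.498365 = 0.889212, proj(x) = scale * x
proj(x) = [1.667006, 3.634032, -0.122089]
Step 3: Dot product.
a^T * proj(x) = 0*1.667006 - 2*3.634032 + 4*(-0.122089) = -7.7564


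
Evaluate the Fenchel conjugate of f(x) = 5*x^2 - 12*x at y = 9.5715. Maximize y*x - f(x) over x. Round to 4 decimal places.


f*(y) = sup_x {y*x - a*x^2 - b*x} = sup_x {(y-b)*x - a*x^2}
FOC: (y - b) - 2a*x = 0 => x* = (y - b)/(2a)
x* = (9.5715 + 12)/(2*5) = 2.1572
f*(9.5715) = (y-b)^2/(4a) = (9.5715 + 12)^2/(4*5)
= 465.3296/20 = 23.2665


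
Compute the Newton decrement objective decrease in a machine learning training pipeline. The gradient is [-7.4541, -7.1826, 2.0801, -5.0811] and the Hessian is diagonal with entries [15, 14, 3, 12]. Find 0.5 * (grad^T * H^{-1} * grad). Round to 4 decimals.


Step 1: H is diagonal, so H^(-1) * g = [-0.4969, -0.513, 0.6934, -0.4234].
Step 2: g^T H^(-1) g = sum_i g_i^2 / H_ii
  = (-7.4541)^2/15 + (-7.1826)^2/14 + (2.0801)^2/3 + (-5.0811)^2/12
  = 3.7042 + 3.685 + 1.4423 + 2.1515 = 10.983
Step 3: Objective decrease = 0.5 * g^T H^(-1) g = 5.4915


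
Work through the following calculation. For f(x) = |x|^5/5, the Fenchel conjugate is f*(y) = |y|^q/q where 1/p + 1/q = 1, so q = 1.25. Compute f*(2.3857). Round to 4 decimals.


The conjugate exponent q satisfies 1/p + 1/q = 1.
p = 5, so q = 5/(5 - 1) = 1.25
|y|^q = 2.3857^1.25 = 2.965
f*(2.3857) = 2.965 / 1.25 = 2.372


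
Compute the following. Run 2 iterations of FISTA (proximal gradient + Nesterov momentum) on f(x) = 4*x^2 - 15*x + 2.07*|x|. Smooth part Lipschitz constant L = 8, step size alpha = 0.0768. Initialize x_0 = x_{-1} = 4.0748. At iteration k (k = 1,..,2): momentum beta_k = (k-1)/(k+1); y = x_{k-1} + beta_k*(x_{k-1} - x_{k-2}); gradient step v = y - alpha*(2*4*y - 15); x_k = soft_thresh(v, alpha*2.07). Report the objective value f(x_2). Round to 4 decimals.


FISTA on f(x) = 4*x^2 - 15*x + 2.07*|x|
L = 8, alpha = 0.0768
Iteration 1: beta = 0.0, y = 4.0748 + 0.0*(4.0748 - 4.0748) = 4.0748
  grad(y) = 17.5984, v = y - alpha*grad = 2.7232
  prox(v) = soft_thresh(2.7232, 0.159) = 2.5643
Iteration 2: beta = 0.3333, y = 2.5643 + 0.3333*(2.5643 - 4.0748) = 2.0608
  grad(y) = 1.486, v = y - alpha*grad = 1.9466
  prox(v) = soft_thresh(1.9466, 0.159) = 1.7877
f(x_2) = 4*1.7877^2 - 15*1.7877 + 2.07*|1.7877| = -10.3315


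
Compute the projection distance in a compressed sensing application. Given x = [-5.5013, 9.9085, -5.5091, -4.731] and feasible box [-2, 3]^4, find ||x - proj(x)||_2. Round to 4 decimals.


Project each component onto [-2, 3].
clip(-5.5013) = -2.0, clip(9.9085) = 3.0, clip(-5.5091) = -2.0, clip(-4.731) = -2.0
Projection = [-2.0, 3.0, -2.0, -2.0]
Squared diffs: [12.2591, 47.7274, 12.3138, 7.4584]
Distance = sqrt(79.7587) = 8.9308


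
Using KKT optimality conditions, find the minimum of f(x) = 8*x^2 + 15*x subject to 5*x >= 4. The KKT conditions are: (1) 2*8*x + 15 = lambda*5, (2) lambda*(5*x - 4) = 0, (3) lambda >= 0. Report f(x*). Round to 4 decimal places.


Step 1: Try lambda = 0 (constraint inactive).
x_unc = -15/(2*8) = -0.9375
Check: 5*-0.9375 = -4.6875 < 4 -- violated!
Step 2: Constraint must be active: 5*x = 4
x* = 4/5 = 0.8
lambda = (2*8*0.8 + 15)/5 = 5.56
Step 3: Compute optimal value.
f(x*) = 8*0.8^2 + 15*0.8 = 17.12


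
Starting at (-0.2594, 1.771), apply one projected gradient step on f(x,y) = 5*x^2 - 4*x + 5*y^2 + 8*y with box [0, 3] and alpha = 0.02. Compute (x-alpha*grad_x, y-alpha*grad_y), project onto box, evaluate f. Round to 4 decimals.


Step 1: Compute gradient at (-0.2594, 1.771).
grad_x = 2*5*-0.2594 - 4 = -6.594
grad_y = 2*5*1.771 + 8 = 25.71
Step 2: Gradient step.
x_raw = -0.2594 - 0.02*-6.594 = -0.1275
y_raw = 1.771 - 0.02*25.71 = 1.2568
Step 3: Project onto [0, 3].
x_proj = clip(-0.1275) = 0.0
y_proj = clip(1.2568) = 1.2568
Step 4: Evaluate f.
f(0.0, 1.2568) = 17.9521


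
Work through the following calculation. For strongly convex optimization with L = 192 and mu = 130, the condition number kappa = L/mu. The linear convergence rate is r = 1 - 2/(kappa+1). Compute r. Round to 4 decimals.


Step 1: Compute the condition number.
kappa = L/mu = 192/130 = 1.4769
Step 2: Compute the convergence rate.
r = 1 - 2/(kappa + 1) = 1 - 2*mu/(L + mu) = (L - mu)/(L + mu) = 62/322 = 0.1925


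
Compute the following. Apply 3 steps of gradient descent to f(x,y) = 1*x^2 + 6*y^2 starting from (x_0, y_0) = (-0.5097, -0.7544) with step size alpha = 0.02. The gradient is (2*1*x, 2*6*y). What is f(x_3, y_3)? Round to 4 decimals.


Gradient descent on f(x,y) = 1*x^2 + 6*y^2.
Starting point: (-0.5097, -0.7544), alpha = 0.02
Step 1: grad_x = 2*1*-0.5097 = -1.0194, grad_y = 2*6*-0.7544 = -9.0528
  x_1 = -0.5097 - 0.02*-1.0194 = -0.4893
  y_1 = -0.7544 - 0.02*-9.0528 = -0.5733
Step 2: grad_x = 2*1*-0.4893 = -0.9786, grad_y = 2*6*-0.5733 = -6.8801
  x_2 = -0.4893 - 0.02*-0.9786 = -0.4697
  y_2 = -0.5733 - 0.02*-6.8801 = -0.4357
Step 3: grad_x = 2*1*-0.4697 = -0.9395, grad_y = 2*6*-0.4357 = -5.2289
  x_3 = -0.4697 - 0.02*-0.9395 = -0.4509
  y_3 = -0.4357 - 0.02*-5.2289 = -0.3312
f(-0.4509, -0.3312) = 1*(-0.4509)^2 + 6*(-0.3312)^2 = 0.8614


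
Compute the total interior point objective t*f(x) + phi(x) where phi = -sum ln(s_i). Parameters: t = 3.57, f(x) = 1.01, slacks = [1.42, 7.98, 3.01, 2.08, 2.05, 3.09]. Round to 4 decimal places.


Step 1: Compute log-barrier.
ln values: [0.3507, 2.0769, 1.1019, 0.7324, 0.7178, 1.1282]
phi = -(0.3507 + 2.0769 + 1.1019 + 0.7324 + 0.7178 + 1.1282) = -6.1079
Step 2: Compute augmented objective.
t*f(x) = 3.57*1.01 = 3.6057
Total = 3.6057 - 6.1079 = -2.5022


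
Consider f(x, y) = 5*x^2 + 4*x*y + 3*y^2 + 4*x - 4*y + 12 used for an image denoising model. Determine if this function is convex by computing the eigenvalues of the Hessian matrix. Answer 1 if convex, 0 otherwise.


The Hessian of f(x,y) = 5*x^2 + 4*x*y + 3*y^2 + 4*x - 4*y + 12 is:
H = [[10, 4], [4, 6]]
Trace = 10 + 6 = 16
Determinant = 10*6 - (4)^2 = 44
Discriminant = (16)^2 - 4*44 = 80.0
Eigenvalues: lambda_1 = 3.5279, lambda_2 = 12.4721
The function is convex.

1


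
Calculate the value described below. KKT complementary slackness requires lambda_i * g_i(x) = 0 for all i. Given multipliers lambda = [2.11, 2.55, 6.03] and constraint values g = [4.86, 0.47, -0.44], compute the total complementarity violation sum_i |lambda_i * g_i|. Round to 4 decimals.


KKT complementary slackness check:
lambda_1 * g_1 = 2.11 * 4.86 = 10.2546
lambda_2 * g_2 = 2.55 * 0.47 = 1.1985
lambda_3 * g_3 = 6.03 * -0.44 = -2.6532
Total violation = 10.2546 + 1.1985 + 2.6532 = 14.1063


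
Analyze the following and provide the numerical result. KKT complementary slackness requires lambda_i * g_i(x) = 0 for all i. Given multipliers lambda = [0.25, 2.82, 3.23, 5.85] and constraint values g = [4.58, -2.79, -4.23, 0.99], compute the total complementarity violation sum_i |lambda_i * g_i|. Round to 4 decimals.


KKT complementary slackness check:
lambda_1 * g_1 = 0.25 * 4.58 = 1.145
lambda_2 * g_2 = 2.82 * -2.79 = -7.8678
lambda_3 * g_3 = 3.23 * -4.23 = -13.6629
lambda_4 * g_4 = 5.85 * 0.99 = 5.7915
Total violation = 1.145 + 7.8678 + 13.6629 + 5.7915 = 28.4672


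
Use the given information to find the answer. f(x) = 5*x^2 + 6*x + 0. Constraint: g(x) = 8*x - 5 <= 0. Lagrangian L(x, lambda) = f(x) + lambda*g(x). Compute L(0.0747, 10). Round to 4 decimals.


Step 1: Evaluate f(x).
f(0.0747) = 5*0.0747^2 + 6*0.0747 + 0 = 0.4761
Step 2: Evaluate g(x).
g(0.0747) = 8*0.0747 - 5 = -4.4024
Step 3: Compute Lagrangian.
L = 0.4761 + 10*-4.4024 = -43.5479


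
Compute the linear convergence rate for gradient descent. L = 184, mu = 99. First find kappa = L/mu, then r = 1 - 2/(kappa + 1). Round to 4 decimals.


Step 1: Compute the condition number.
kappa = L/mu = 184/99 = 1.8586
Step 2: Compute the convergence rate.
r = 1 - 2/(kappa + 1) = 1 - 2*mu/(L + mu) = (L - mu)/(L + mu) = 85/283 = 0.3004


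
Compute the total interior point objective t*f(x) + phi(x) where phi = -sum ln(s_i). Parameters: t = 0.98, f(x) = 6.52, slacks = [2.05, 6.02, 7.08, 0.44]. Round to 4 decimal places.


Step 1: Compute log-barrier.
ln values: [0.7178, 1.7951, 1.9573, -0.821]
phi = -(0.7178 + 1.7951 + 1.9573 - 0.821) = -3.6492
Step 2: Compute augmented objective.
t*f(x) = 0.98*6.52 = 6.3896
Total = 6.3896 - 3.6492 = 2.7404


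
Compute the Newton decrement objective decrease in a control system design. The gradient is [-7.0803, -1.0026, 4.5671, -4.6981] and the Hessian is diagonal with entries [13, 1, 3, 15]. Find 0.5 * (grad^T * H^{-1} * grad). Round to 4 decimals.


Step 1: H is diagonal, so H^(-1) * g = [-0.5446, -1.0026, 1.5224, -0.3132].
Step 2: g^T H^(-1) g = sum_i g_i^2 / H_ii
  = (-7.0803)^2/13 + (-1.0026)^2/1 + (4.5671)^2/3 + (-4.6981)^2/15
  = 3.8562 + 1.0052 + 6.9528 + 1.4715 = 13.2857
Step 3: Objective decrease = 0.5 * g^T H^(-1) g = 6.6428


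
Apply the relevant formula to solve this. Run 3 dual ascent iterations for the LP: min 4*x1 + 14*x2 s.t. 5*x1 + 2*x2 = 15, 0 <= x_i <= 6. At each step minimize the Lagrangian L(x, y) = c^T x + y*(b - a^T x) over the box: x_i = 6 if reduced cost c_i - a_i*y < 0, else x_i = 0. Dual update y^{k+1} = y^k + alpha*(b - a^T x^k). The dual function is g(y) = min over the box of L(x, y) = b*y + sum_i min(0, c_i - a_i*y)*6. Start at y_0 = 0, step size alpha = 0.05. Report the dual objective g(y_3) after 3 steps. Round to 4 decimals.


Dual ascent for LP: min 4*x1 + 14*x2, 5*x1 + 2*x2 = 15, 0 <= x_i <= 6
Step 1: y^k = 0.0, reduced costs: (4.0, 14.0)
  x^k = (0.0, 0.0), subgradient = b - a^T x = 15.0
  y^{k+1} = 0.0 + 0.05*15.0 = 0.75
Step 2: y^k = 0.75, reduced costs: (0.25, 12.5)
  x^k = (0.0, 0.0), subgradient = b - a^T x = 15.0
  y^{k+1} = 0.75 + 0.05*15.0 = 1.5
Step 3: y^k = 1.5, reduced costs: (-3.5, 11.0)
  x^k = (6.0, 0.0), subgradient = b - a^T x = -15.0
  y^{k+1} = 1.5 + 0.05*-15.0 = 0.75
Dual objective at y_3 = 0.75: reduced costs (0.25, 12.5), box minimizer x = (0.0, 0.0)
g(y_3) = b*y + (c1 - a1*y)*x1 + (c2 - a2*y)*x2 = 15*0.75 + 0.25*0.0 + 12.5*0.0 = 11.25 + 0.0 + 0.0 = 11.25


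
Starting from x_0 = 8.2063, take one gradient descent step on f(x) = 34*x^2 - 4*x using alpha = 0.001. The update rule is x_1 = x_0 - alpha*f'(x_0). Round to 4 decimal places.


We compute the gradient at x_0 and apply the update.
f'(x) = 68*x - 4
f'(8.2063) = 68*8.2063 - 4 = 554.0284
x_1 = 8.2063 - 0.001*554.0284 = 7.6523


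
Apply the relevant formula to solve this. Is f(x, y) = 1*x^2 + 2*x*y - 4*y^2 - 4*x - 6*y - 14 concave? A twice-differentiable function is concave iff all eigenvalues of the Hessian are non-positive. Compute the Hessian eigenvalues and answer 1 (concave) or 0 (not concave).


The Hessian of f(x,y) = 1*x^2 + 2*x*y - 4*y^2 - 4*x - 6*y - 14 is:
H = [[2, 2], [2, -8]]
Trace = 2 - 8 = -6
Determinant = 2*-8 - (2)^2 = -20
Discriminant = (-6)^2 - 4*-20 = 116.0
Eigenvalues: lambda_1 = -8.3852, lambda_2 = 2.3852
The function is not concave.

0


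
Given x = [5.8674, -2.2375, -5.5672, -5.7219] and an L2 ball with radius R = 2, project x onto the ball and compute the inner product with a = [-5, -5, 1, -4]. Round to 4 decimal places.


Step 1: Compute ||x|| (intermediates to 6 decimals).
||x|| = sqrt(5.8674^2 + (-2.2375)^2 + (-5.5672)^2 + (-5.7219)^2) = 10.157098
Step 2: Project.
Since ||x|| > R, scale = R/||x|| = 2/10.157098 = 0.196907, proj(x) = scale * x
proj(x) = [1.155332, -0.440579, -1.096221, -1.126682]
Step 3: Dot product.
a^T * proj(x) = -5*1.155332 - 5*(-0.440579) + 1*(-1.096221) - 4*(-1.126682) = -0.1633


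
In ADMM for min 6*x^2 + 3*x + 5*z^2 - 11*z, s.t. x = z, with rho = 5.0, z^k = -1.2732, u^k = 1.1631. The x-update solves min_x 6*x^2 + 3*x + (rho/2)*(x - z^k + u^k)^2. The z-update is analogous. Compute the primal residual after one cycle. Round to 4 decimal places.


ADMM iteration with rho = 5.0, z^k = -1.2732, u^k = 1.1631
Step 1: x-update.
Minimize 6*x^2 + 3*x + (5.0/2)*(x + 1.2732 + 1.1631)^2
FOC: (2*6 + 5.0)*x = -3 + 5.0*(-1.2732 - 1.1631)
x^{k+1} = -0.893
Step 2: z-update.
Minimize 5*z^2 - 11*z + (5.0/2)*(-0.893 - z + 1.1631)^2
FOC: (2*5 + 5.0)*z = 11 + 5.0*(-0.893 + 1.1631)
z^{k+1} = 0.8234
Step 3: u-update.
u^{k+1} = 1.1631 - 0.893 - 0.8234 = -0.5533
Step 4: Primal residual = |-0.893 - 0.8234| = 1.7164


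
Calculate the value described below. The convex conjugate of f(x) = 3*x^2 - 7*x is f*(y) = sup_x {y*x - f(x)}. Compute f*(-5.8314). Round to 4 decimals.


f*(y) = sup_x {y*x - a*x^2 - b*x} = sup_x {(y-b)*x - a*x^2}
FOC: (y - b) - 2a*x = 0 => x* = (y - b)/(2a)
x* = (-5.8314 + 7)/(2*3) = 0.1948
f*(-5.8314) = (y-b)^2/(4a) = (-5.8314 + 7)^2/(4*3)
= 1.3656/12 = 0.1138


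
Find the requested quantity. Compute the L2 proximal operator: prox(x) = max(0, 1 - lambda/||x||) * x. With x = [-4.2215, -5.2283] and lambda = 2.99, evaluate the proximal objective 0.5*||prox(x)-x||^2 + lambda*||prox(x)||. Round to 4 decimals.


Step 1: Compute ||x||.
||x|| = 6.7198
Step 2: Compute scaling factor.
scale = max(0, 1 - 2.99/6.7198) = 0.555
Step 3: prox(x) = [-2.3431, -2.902]
||prox(x)|| = 3.7298
Step 4: Proximal objective.
0.5*||prox-x||^2 = 4.4701
lambda*||prox|| = 11.1521
Total = 15.6223


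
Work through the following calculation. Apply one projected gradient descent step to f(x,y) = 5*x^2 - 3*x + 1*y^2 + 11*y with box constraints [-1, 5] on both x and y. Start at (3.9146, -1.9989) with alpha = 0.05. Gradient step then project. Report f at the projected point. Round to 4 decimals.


Step 1: Compute gradient at (3.9146, -1.9989).
grad_x = 2*5*3.9146 - 3 = 36.146
grad_y = 2*1*-1.9989 + 11 = 7.0022
Step 2: Gradient step.
x_raw = 3.9146 - 0.05*36.146 = 2.1073
y_raw = -1.9989 - 0.05*7.0022 = -2.349
Step 3: Project onto [-1, 5].
x_proj = clip(2.1073) = 2.1073
y_proj = clip(-2.349) = -1.0
Step 4: Evaluate f.
f(2.1073, -1.0) = 5.8817


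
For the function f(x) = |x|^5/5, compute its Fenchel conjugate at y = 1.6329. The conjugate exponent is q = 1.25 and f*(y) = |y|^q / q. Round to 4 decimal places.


The conjugate exponent q satisfies 1/p + 1/q = 1.
p = 5, so q = 5/(5 - 1) = 1.25
|y|^q = 1.6329^1.25 = 1.8459
f*(1.6329) = 1.8459 / 1.25 = 1.4767


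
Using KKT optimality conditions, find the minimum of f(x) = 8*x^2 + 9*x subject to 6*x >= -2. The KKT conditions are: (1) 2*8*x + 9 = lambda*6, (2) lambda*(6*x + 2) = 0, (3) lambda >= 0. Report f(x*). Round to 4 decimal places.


Step 1: Try lambda = 0 (constraint inactive).
x_unc = -9/(2*8) = -0.5625
Check: 6*-0.5625 = -3.375 < -2 -- violated!
Step 2: Constraint must be active: 6*x = -2
x* = -2/6 = -1/3 = -0.3333 (rounded; the exact value -1/3 is used below)
lambda = (2*8*(-1/3) + 9)/6 = 0.6111
Step 3: Compute optimal value.
f(x*) = 8*(-1/3)^2 + 9*(-1/3) = -2.1111


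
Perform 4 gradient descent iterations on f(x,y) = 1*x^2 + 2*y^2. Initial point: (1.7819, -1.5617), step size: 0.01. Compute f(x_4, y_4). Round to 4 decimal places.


Gradient descent on f(x,y) = 1*x^2 + 2*y^2.
Starting point: (1.7819, -1.5617), alpha = 0.01
Step 1: grad_x = 2*1*1.7819 = 3.5638, grad_y = 2*2*-1.5617 = -6.2468
  x_1 = 1.7819 - 0.01*3.5638 = 1.7463
  y_1 = -1.5617 - 0.01*-6.2468 = -1.4992
Step 2: grad_x = 2*1*1.7463 = 3.4925, grad_y = 2*2*-1.4992 = -5.9969
  x_2 = 1.7463 - 0.01*3.4925 = 1.7113
  y_2 = -1.4992 - 0.01*-5.9969 = -1.4393
Step 3: grad_x = 2*1*1.7113 = 3.4227, grad_y = 2*2*-1.4393 = -5.7571
  x_3 = 1.7113 - 0.01*3.4227 = 1.6771
  y_3 = -1.4393 - 0.01*-5.7571 = -1.3817
Step 4: grad_x = 2*1*1.6771 = 3.3542, grad_y = 2*2*-1.3817 = -5.5268
  x_4 = 1.6771 - 0.01*3.3542 = 1.6436
  y_4 = -1.3817 - 0.01*-5.5268 = -1.3264
f(1.6436, -1.3264) = 1*1.6436^2 + 2*(-1.3264)^2 = 6.2201


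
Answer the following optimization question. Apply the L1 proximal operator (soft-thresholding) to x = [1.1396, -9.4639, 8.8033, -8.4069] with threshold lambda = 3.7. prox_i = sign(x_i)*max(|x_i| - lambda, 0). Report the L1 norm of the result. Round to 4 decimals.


Soft-thresholding with lambda = 3.7:
prox(1.1396) = sign(1.1396)*max(|1.1396| - 3.7, 0) = 0.0
prox(-9.4639) = sign(-9.4639)*max(|-9.4639| - 3.7, 0) = -5.7639
prox(8.8033) = sign(8.8033)*max(|8.8033| - 3.7, 0) = 5.1033
prox(-8.4069) = sign(-8.4069)*max(|-8.4069| - 3.7, 0) = -4.7069
prox(x) = [0.0, -5.7639, 5.1033, -4.7069]
||prox(x)||_1 = 0.0 + 5.7639 + 5.1033 + 4.7069 = 15.5741


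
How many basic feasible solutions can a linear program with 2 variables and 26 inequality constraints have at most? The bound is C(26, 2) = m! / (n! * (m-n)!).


Each vertex corresponds to some choice of n active constraints out of m, so the number of vertices is at most C(m, n) = m! / (n!(m-n)!).
m = 26, n = 2
Numerator: 26 * 25
Denominator: 2! = 2
C(26, 2) = 325


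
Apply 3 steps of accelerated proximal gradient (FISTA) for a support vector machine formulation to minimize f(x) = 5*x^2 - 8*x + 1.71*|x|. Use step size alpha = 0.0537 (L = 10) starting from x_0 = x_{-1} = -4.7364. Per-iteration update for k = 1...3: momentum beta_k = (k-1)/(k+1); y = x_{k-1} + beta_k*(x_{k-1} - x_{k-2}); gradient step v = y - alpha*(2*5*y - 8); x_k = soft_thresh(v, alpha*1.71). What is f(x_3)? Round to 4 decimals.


FISTA on f(x) = 5*x^2 - 8*x + 1.71*|x|
L = 10, alpha = 0.0537
Iteration 1: beta = 0.0, y = -4.7364 + 0.0*(-4.7364 + 4.7364) = -4.7364
  grad(y) = -55.364, v = y - alpha*grad = -1.7634
  prox(v) = soft_thresh(-1.7634, 0.0918) = -1.6715
Iteration 2: beta = 0.3333, y = -1.6715 + 0.3333*(-1.6715 + 4.7364) = -0.6499
  grad(y) = -14.499, v = y - alpha*grad = 0.1287
  prox(v) = soft_thresh(0.1287, 0.0918) = 0.0369
Iteration 3: beta = 0.5, y = 0.0369 + 0.5*(0.0369 + 1.6715) = 0.8911
  grad(y) = 0.9107, v = y - alpha*grad = 0.8422
  prox(v) = soft_thresh(0.8422, 0.0918) = 0.7503
f(x_3) = 5*0.7503^2 - 8*0.7503 + 1.71*|0.7503| = -1.9046


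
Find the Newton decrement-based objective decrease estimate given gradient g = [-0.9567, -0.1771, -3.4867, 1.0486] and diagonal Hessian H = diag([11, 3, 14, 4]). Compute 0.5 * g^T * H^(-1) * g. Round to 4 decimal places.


Step 1: H is diagonal, so H^(-1) * g = [-0.087, -0.059, -0.2491, 0.2622].
Step 2: g^T H^(-1) g = sum_i g_i^2 / H_ii
  = (-0.9567)^2/11 + (-0.1771)^2/3 + (-3.4867)^2/14 + (1.0486)^2/4
  = 0.0832 + 0.0105 + 0.8684 + 0.2749 = 1.2369
Step 3: Objective decrease = 0.5 * g^T H^(-1) g = 0.6185


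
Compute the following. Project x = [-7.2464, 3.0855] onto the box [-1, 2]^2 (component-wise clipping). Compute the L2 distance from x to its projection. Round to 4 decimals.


Project each component onto [-1, 2].
clip(-7.2464) = -1.0, clip(3.0855) = 2.0
Projection = [-1.0, 2.0]
Squared diffs: [39.0175, 1.1783]
Distance = sqrt(40.1958) = 6.34


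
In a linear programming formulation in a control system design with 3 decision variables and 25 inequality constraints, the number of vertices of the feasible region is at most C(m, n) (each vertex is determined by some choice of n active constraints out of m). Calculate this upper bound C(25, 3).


Each vertex corresponds to some choice of n active constraints out of m, so the number of vertices is at most C(m, n) = m! / (n!(m-n)!).
m = 25, n = 3
Numerator: 25 * 24 * 23
Denominator: 3! = 6
C(25, 3) = 2300


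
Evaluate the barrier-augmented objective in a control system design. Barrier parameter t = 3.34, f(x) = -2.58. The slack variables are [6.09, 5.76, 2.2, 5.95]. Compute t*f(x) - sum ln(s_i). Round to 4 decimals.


Step 1: Compute log-barrier.
ln values: [1.8066, 1.7509, 0.7885, 1.7834]
phi = -(1.8066 + 1.7509 + 0.7885 + 1.7834) = -6.1294
Step 2: Compute augmented objective.
t*f(x) = 3.34*-2.58 = -8.6172
Total = -8.6172 - 6.1294 = -14.7466


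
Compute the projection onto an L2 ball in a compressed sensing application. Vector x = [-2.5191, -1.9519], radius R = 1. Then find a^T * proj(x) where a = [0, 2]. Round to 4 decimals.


Step 1: Compute ||x|| (intermediates to 6 decimals).
||x|| = sqrt((-2.5191)^2 + (-1.9519)^2) = 3.186813
Step 2: Project.
Since ||x|| > R, scale = R/||x|| = 1/3.186813 = 0.313793, proj(x) = scale * x
proj(x) = [-0.790476, -0.612493]
Step 3: Dot product.
a^T * proj(x) = 0*(-0.790476) + 2*(-0.612493) = -1.225


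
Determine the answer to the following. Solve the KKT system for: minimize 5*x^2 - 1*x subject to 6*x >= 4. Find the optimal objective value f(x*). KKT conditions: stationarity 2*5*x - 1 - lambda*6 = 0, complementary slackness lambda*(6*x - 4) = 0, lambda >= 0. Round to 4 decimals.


Step 1: Try lambda = 0 (constraint inactive).
x_unc = 1/(2*5) = 0.1
Check: 6*0.1 = 0.6 < 4 -- violated!
Step 2: Constraint must be active: 6*x = 4
x* = 4/6 = 2/3 = 0.6667 (rounded; the exact value 2/3 is used below)
lambda = (2*5*(2/3) - 1)/6 = 0.9444
Step 3: Compute optimal value.
f(x*) = 5*(2/3)^2 - 1*(2/3) = 1.5556


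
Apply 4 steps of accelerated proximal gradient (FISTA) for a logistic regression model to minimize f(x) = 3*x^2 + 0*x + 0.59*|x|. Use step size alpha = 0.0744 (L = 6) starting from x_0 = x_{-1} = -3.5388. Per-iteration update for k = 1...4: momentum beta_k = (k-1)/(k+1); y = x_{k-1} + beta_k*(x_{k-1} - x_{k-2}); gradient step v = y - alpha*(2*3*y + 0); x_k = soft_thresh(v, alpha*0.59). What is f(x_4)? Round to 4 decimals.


FISTA on f(x) = 3*x^2 + 0*x + 0.59*|x|
L = 6, alpha = 0.0744
Iteration 1: beta = 0.0, y = -3.5388 + 0.0*(-3.5388 + 3.5388) = -3.5388
  grad(y) = -21.2328, v = y - alpha*grad = -1.9591
  prox(v) = soft_thresh(-1.9591, 0.0439) = -1.9152
Iteration 2: beta = 0.3333, y = -1.9152 + 0.3333*(-1.9152 + 3.5388) = -1.374
  grad(y) = -8.2439, v = y - alpha*grad = -0.7606
  prox(v) = soft_thresh(-0.7606, 0.0439) = -0.7167
Iteration 3: beta = 0.5, y = -0.7167 + 0.5*(-0.7167 + 1.9152) = -0.1175
  grad(y) = -0.7051, v = y - alpha*grad = -0.0651
  prox(v) = soft_thresh(-0.0651, 0.0439) = -0.0212
Iteration 4: beta = 0.6, y = -0.0212 + 0.6*(-0.0212 + 0.7167) = 0.3962
  grad(y) = 2.3771, v = y - alpha*grad = 0.2193
  prox(v) = soft_thresh(0.2193, 0.0439) = 0.1754
f(x_4) = 3*0.1754^2 + 0*0.1754 + 0.59*|0.1754| = 0.1958


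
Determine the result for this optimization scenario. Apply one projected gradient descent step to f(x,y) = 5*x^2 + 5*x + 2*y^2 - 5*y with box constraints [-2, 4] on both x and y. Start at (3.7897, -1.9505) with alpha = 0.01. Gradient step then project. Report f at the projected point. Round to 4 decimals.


Step 1: Compute gradient at (3.7897, -1.9505).
grad_x = 2*5*3.7897 + 5 = 42.897
grad_y = 2*2*-1.9505 - 5 = -12.802
Step 2: Gradient step.
x_raw = 3.7897 - 0.01*42.897 = 3.3607
y_raw = -1.9505 - 0.01*-12.802 = -1.8225
Step 3: Project onto [-2, 4].
x_proj = clip(3.3607) = 3.3607
y_proj = clip(-1.8225) = -1.8225
Step 4: Evaluate f.
f(3.3607, -1.8225) = 89.0314


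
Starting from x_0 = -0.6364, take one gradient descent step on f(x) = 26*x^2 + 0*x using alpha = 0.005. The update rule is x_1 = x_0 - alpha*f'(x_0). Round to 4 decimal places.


We compute the gradient at x_0 and apply the update.
f'(x) = 52*x + 0
f'(-0.6364) = 52*-0.6364 + 0 = -33.0928
x_1 = -0.6364 - 0.005*-33.0928 = -0.4709


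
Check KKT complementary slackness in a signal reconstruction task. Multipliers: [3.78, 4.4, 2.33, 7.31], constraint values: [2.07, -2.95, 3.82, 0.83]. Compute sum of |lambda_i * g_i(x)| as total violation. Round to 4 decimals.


KKT complementary slackness check:
lambda_1 * g_1 = 3.78 * 2.07 = 7.8246
lambda_2 * g_2 = 4.4 * -2.95 = -12.98
lambda_3 * g_3 = 2.33 * 3.82 = 8.9006
lambda_4 * g_4 = 7.31 * 0.83 = 6.0673
Total violation = 7.8246 + 12.98 + 8.9006 + 6.0673 = 35.7725


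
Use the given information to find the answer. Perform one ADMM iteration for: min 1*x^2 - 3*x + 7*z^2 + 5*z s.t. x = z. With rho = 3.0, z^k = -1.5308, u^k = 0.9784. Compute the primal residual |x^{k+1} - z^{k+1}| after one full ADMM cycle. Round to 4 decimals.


ADMM iteration with rho = 3.0, z^k = -1.5308, u^k = 0.9784
Step 1: x-update.
Minimize 1*x^2 - 3*x + (3.0/2)*(x + 1.5308 + 0.9784)^2
FOC: (2*1 + 3.0)*x = 3 + 3.0*(-1.5308 - 0.9784)
x^{k+1} = -0.9055
Step 2: z-update.
Minimize 7*z^2 + 5*z + (3.0/2)*(-0.9055 - z + 0.9784)^2
FOC: (2*7 + 3.0)*z = -5 + 3.0*(-0.9055 + 0.9784)
z^{k+1} = -0.2813
Step 3: u-update.
u^{k+1} = 0.9784 - 0.9055 + 0.2813 = 0.3541
Step 4: Primal residual = |-0.9055 + 0.2813| = 0.6243


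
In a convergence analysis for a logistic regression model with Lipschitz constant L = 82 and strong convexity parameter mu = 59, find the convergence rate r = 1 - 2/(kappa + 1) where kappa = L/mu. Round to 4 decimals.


Step 1: Compute the condition number.
kappa = L/mu = 82/59 = 1.3898
Step 2: Compute the convergence rate.
r = 1 - 2/(kappa + 1) = 1 - 2*mu/(L + mu) = (L - mu)/(L + mu) = 23/141 = 0.1631


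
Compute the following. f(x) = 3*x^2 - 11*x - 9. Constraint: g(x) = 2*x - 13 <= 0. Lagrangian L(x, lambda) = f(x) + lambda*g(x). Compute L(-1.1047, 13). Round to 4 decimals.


Step 1: Evaluate f(x).
f(-1.1047) = 3*(-1.1047)^2 - 11*(-1.1047) - 9 = 6.8128
Step 2: Evaluate g(x).
g(-1.1047) = 2*-1.1047 - 13 = -15.2094
Step 3: Compute Lagrangian.
L = 6.8128 + 13*-15.2094 = -190.9094


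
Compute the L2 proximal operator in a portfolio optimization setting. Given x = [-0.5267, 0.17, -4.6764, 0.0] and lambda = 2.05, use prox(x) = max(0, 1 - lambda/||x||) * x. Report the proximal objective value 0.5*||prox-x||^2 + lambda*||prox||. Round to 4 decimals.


Step 1: Compute ||x||.
||x|| = 4.709
Step 2: Compute scaling factor.
scale = max(0, 1 - 2.05/4.709) = 0.5647
Step 3: prox(x) = [-0.2974, 0.096, -2.6406, 0.0]
||prox(x)|| = 2.659
Step 4: Proximal objective.
0.5*||prox-x||^2 = 2.1013
lambda*||prox|| = 5.451
Total = 7.5523


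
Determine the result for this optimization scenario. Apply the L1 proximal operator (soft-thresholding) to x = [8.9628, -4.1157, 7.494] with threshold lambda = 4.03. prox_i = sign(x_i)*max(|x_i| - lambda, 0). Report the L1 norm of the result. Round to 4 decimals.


Soft-thresholding with lambda = 4.03:
prox(8.9628) = sign(8.9628)*max(|8.9628| - 4.03, 0) = 4.9328
prox(-4.1157) = sign(-4.1157)*max(|-4.1157| - 4.03, 0) = -0.0857
prox(7.494) = sign(7.494)*max(|7.494| - 4.03, 0) = 3.464
prox(x) = [4.9328, -0.0857, 3.464]
||prox(x)||_1 = 4.9328 + 0.0857 + 3.464 = 8.4825


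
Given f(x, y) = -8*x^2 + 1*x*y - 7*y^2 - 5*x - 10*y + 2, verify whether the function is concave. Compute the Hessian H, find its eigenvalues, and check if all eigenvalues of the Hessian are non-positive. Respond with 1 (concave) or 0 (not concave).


The Hessian of f(x,y) = -8*x^2 + 1*x*y - 7*y^2 - 5*x - 10*y + 2 is:
H = [[-16, 1], [1, -14]]
Trace = -16 - 14 = -30
Determinant = -16*-14 - (1)^2 = 223
Discriminant = (-30)^2 - 4*223 = 8.0
Eigenvalues: lambda_1 = -16.4142, lambda_2 = -13.5858
The function is concave.

1


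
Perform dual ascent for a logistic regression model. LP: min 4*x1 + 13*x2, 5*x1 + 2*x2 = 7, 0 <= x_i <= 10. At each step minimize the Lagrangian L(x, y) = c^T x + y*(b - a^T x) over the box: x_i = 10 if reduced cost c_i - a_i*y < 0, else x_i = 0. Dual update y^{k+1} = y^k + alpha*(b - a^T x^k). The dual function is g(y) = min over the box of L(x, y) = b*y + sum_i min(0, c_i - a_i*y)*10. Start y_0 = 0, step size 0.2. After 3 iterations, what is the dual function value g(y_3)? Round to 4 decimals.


Dual ascent for LP: min 4*x1 + 13*x2, 5*x1 + 2*x2 = 7, 0 <= x_i <= 10
Step 1: y^k = 0.0, reduced costs: (4.0, 13.0)
  x^k = (0.0, 0.0), subgradient = b - a^T x = 7.0
  y^{k+1} = 0.0 + 0.2*7.0 = 1.4
Step 2: y^k = 1.4, reduced costs: (-3.0, 10.2)
  x^k = (10.0, 0.0), subgradient = b - a^T x = -43.0
  y^{k+1} = 1.4 + 0.2*-43.0 = -7.2
Step 3: y^k = -7.2, reduced costs: (40.0, 27.4)
  x^k = (0.0, 0.0), subgradient = b - a^T x = 7.0
  y^{k+1} = -7.2 + 0.2*7.0 = -5.8
Dual objective at y_3 = -5.8: reduced costs (33.0, 24.6), box minimizer x = (0.0, 0.0)
g(y_3) = b*y + (c1 - a1*y)*x1 + (c2 - a2*y)*x2 = 7*(-5.8) + 33.0*0.0 + 24.6*0.0 = -40.6 + 0.0 + 0.0 = -40.6


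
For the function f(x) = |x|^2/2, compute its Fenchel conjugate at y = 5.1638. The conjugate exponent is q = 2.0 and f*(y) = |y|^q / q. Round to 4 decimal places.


The conjugate exponent q satisfies 1/p + 1/q = 1.
p = 2, so q = 2/(2 - 1) = 2.0
|y|^q = 5.1638^2.0 = 26.6648
f*(5.1638) = 26.6648 / 2.0 = 13.3324


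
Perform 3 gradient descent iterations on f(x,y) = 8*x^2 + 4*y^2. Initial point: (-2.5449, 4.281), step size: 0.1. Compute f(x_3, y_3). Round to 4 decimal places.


Gradient descent on f(x,y) = 8*x^2 + 4*y^2.
Starting point: (-2.5449, 4.281), alpha = 0.1
Step 1: grad_x = 2*8*-2.5449 = -40.7184, grad_y = 2*4*4.281 = 34.248
  x_1 = -2.5449 - 0.1*-40.7184 = 1.5269
  y_1 = 4.281 - 0.1*34.248 = 0.8562
Step 2: grad_x = 2*8*1.5269 = 24.431, grad_y = 2*4*0.8562 = 6.8496
  x_2 = 1.5269 - 0.1*24.431 = -0.9162
  y_2 = 0.8562 - 0.1*6.8496 = 0.1712
Step 3: grad_x = 2*8*-0.9162 = -14.6586, grad_y = 2*4*0.1712 = 1.3699
  x_3 = -0.9162 - 0.1*-14.6586 = 0.5497
  y_3 = 0.1712 - 0.1*1.3699 = 0.0342
f(0.5497, 0.0342) = 8*0.5497^2 + 4*0.0342^2 = 2.422


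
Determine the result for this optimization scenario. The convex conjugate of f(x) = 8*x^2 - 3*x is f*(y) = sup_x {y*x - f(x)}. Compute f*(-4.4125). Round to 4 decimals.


f*(y) = sup_x {y*x - a*x^2 - b*x} = sup_x {(y-b)*x - a*x^2}
FOC: (y - b) - 2a*x = 0 => x* = (y - b)/(2a)
x* = (-4.4125 + 3)/(2*8) = -0.0883
f*(-4.4125) = (y-b)^2/(4a) = (-4.4125 + 3)^2/(4*8)
= 1.9952/32 = 0.0623


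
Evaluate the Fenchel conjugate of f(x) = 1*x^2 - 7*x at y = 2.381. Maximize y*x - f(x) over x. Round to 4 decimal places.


f*(y) = sup_x {y*x - a*x^2 - b*x} = sup_x {(y-b)*x - a*x^2}
FOC: (y - b) - 2a*x = 0 => x* = (y - b)/(2a)
x* = (2.381 + 7)/(2*1) = 4.6905
f*(2.381) = (y-b)^2/(4a) = (2.381 + 7)^2/(4*1)
= 88.0032/4 = 22.0008


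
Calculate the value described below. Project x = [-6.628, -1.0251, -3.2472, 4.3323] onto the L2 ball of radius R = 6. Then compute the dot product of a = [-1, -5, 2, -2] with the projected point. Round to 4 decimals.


Step 1: Compute ||x|| (intermediates to 6 decimals).
||x|| = sqrt((-6.628)^2 + (-1.0251)^2 + (-3.2472)^2 + 4.3323^2) = 8.619417
Step 2: Project.
Since ||x|| > R, scale = R/||x|| = 6/8.619417 = 0.696103, proj(x) = scale * x
proj(x) = [-4.613771, -0.713575, -2.260386, 3.015727]
Step 3: Dot product.
a^T * proj(x) = -1*(-4.613771) - 5*(-0.713575) + 2*(-2.260386) - 2*3.015727 = -2.3706


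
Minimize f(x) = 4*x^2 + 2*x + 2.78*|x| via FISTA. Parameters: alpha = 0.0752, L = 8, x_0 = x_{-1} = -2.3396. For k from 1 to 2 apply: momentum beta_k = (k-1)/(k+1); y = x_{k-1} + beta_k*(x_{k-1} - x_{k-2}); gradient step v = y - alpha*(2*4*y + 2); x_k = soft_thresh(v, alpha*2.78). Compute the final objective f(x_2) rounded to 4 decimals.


FISTA on f(x) = 4*x^2 + 2*x + 2.78*|x|
L = 8, alpha = 0.0752
Iteration 1: beta = 0.0, y = -2.3396 + 0.0*(-2.3396 + 2.3396) = -2.3396
  grad(y) = -16.7168, v = y - alpha*grad = -1.0825
  prox(v) = soft_thresh(-1.0825, 0.2091) = -0.8734
Iteration 2: beta = 0.3333, y = -0.8734 + 0.3333*(-0.8734 + 2.3396) = -0.3847
  grad(y) = -1.0778, v = y - alpha*grad = -0.3037
  prox(v) = soft_thresh(-0.3037, 0.2091) = -0.0946
f(x_2) = 4*(-0.0946)^2 + 2*(-0.0946) + 2.78*|-0.0946| = 0.1096


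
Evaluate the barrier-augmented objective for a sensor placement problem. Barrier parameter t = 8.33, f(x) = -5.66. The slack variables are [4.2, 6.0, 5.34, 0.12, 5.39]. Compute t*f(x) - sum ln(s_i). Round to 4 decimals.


Step 1: Compute log-barrier.
ln values: [1.4351, 1.7918, 1.6752, -2.1203, 1.6845]
phi = -(1.4351 + 1.7918 + 1.6752 - 2.1203 + 1.6845) = -4.4664
Step 2: Compute augmented objective.
t*f(x) = 8.33*-5.66 = -47.1478
Total = -47.1478 - 4.4664 = -51.6142


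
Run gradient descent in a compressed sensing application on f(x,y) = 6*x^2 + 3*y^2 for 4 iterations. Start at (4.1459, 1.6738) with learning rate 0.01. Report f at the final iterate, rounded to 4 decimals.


Gradient descent on f(x,y) = 6*x^2 + 3*y^2.
Starting point: (4.1459, 1.6738), alpha = 0.01
Step 1: grad_x = 2*6*4.1459 = 49.7508, grad_y = 2*3*1.6738 = 10.0428
  x_1 = 4.1459 - 0.01*49.7508 = 3.6484
  y_1 = 1.6738 - 0.01*10.0428 = 1.5734
Step 2: grad_x = 2*6*3.6484 = 43.7807, grad_y = 2*3*1.5734 = 9.4402
  x_2 = 3.6484 - 0.01*43.7807 = 3.2106
  y_2 = 1.5734 - 0.01*9.4402 = 1.479
Step 3: grad_x = 2*6*3.2106 = 38.527, grad_y = 2*3*1.479 = 8.8738
  x_3 = 3.2106 - 0.01*38.527 = 2.8253
  y_3 = 1.479 - 0.01*8.8738 = 1.3902
Step 4: grad_x = 2*6*2.8253 = 33.9038, grad_y = 2*3*1.3902 = 8.3414
  x_4 = 2.8253 - 0.01*33.9038 = 2.4863
  y_4 = 1.3902 - 0.01*8.3414 = 1.3068
f(2.4863, 1.3068) = 6*2.4863^2 + 3*1.3068^2 = 42.2128


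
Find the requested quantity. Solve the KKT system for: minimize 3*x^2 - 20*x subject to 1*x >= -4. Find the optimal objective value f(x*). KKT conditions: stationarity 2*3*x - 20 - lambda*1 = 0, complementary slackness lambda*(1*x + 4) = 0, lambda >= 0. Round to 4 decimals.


Step 1: Try lambda = 0 (constraint inactive).
Stationarity: 2*3*x - 20 = 0
x* = 20/(2*3) = 10/3 = 3.3333 (rounded; the exact value 10/3 is used below)
Check constraint: 1*3.3333 = 3.3333 >= -4 -- satisfied.
Step 2: Compute optimal value.
f(x*) = 3*(10/3)^2 - 20*(10/3) = -33.3333
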